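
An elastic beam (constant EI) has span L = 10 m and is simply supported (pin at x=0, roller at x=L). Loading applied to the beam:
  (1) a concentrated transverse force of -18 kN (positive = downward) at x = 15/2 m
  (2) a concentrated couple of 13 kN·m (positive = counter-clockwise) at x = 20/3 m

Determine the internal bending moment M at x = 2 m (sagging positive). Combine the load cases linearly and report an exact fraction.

M(2) = -32/5 kN·m

Load 1 — point force P=-18 kN at a=15/2 m (b=L-a=5/2):
  M_1 = Pbx/L  [x≤a] = (-18)·(5/2)·2/10 = -9 kN·m
Load 2 — applied couple M₀=13 kN·m at a=20/3 m (b=L-a=10/3):
  M_2 = M₀x/L  [x≤a] = 13·2/10 = 13/5 kN·m
Superposition: M = Σ M_i = -32/5 kN·m ≈ -6.400000 kN·m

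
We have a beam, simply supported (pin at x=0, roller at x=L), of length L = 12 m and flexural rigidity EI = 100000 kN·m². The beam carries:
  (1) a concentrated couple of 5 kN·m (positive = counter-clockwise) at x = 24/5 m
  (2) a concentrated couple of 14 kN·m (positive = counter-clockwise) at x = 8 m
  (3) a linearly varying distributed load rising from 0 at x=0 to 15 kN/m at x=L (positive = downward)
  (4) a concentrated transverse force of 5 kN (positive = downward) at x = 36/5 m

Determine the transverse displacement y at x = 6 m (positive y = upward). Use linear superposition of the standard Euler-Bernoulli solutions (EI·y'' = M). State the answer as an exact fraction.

y(6) = -28109/1250000 m

Load 1 — applied couple M₀=5 kN·m at a=24/5 m (b=L-a=36/5):
  y_1 = (M₀x³/(6L)-M₀(x-a)²/2+C₁x)/EI  [x>a] with C₁=M₀(3b²-L²)/(6L)=4/5 = (5·6³/(6·12)-5·(6-(24/5))²/2+(4/5)·6)/100000 = 81/500000 m
Load 2 — applied couple M₀=14 kN·m at a=8 m (b=L-a=4):
  y_2 = (M₀x³/(6L)+C₁x)/EI  [x≤a] with C₁=M₀(3b²-L²)/(6L)=-56/3 = (14·6³/(6·12)+(-56/3)·6)/100000 = -7/10000 m
Load 3 — triangular load w₀=15 kN/m (0→w₀ over full span):
  y_3 = -w₀x(7L⁴-10L²x²+3x⁴)/(360LEI) = -15·6·(7·12⁴-10·12²·6²+3·6⁴)/(360·12·100000) = -81/4000 m
Load 4 — point force P=5 kN at a=36/5 m (b=L-a=24/5):
  y_4 = -Pbx(L²-b²-x²)/(6LEI)  [x≤a] = -5·(24/5)·6·(12²-(24/5)²-6²)/(6·12·100000) = -531/312500 m
Superposition: y = Σ y_i = -28109/1250000 m ≈ -0.022487 m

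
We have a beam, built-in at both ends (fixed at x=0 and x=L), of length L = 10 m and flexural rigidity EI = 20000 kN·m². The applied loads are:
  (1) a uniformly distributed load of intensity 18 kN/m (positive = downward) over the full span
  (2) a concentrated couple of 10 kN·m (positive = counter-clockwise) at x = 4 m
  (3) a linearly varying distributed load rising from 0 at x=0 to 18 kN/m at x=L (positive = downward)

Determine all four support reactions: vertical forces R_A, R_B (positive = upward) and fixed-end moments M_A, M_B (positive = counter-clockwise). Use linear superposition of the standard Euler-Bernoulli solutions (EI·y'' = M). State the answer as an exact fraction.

R_A = 2961/25 kN, M_A = 1056/5 kN·m, R_B = 3789/25 kN, M_B = -1184/5 kN·m

Load 1 — uniform load w=18 kN/m over full span:
  R_A = wL/2 = 18·10/2 = 90 kN
  M_A = wL²/12 = 18·10²/12 = 150 kN·m
  R_B = wL/2 = 18·10/2 = 90 kN
  M_B = -wL²/12 = -18·10²/12 = -150 kN·m
Load 2 — applied couple M₀=10 kN·m at a=4 m (b=L-a=6):
  R_A = 6M₀ab/L³ = 6·10·4·6/10³ = 36/25 kN
  M_A = M₀b(2a-b)/L² = 10·6·(2·4-6)/10² = 6/5 kN·m
  R_B = -6M₀ab/L³ = -6·10·4·6/10³ = -36/25 kN
  M_B = M₀a(2b-a)/L² = 10·4·(2·6-4)/10² = 16/5 kN·m
Load 3 — triangular load w₀=18 kN/m (0→w₀ over full span):
  R_A = 3w₀L/20 = 3·18·10/20 = 27 kN
  M_A = w₀L²/30 = 18·10²/30 = 60 kN·m
  R_B = 7w₀L/20 = 7·18·10/20 = 63 kN
  M_B = -w₀L²/20 = -18·10²/20 = -90 kN·m
Superposition: R_A = 2961/25 kN, M_A = 1056/5 kN·m, R_B = 3789/25 kN, M_B = -1184/5 kN·m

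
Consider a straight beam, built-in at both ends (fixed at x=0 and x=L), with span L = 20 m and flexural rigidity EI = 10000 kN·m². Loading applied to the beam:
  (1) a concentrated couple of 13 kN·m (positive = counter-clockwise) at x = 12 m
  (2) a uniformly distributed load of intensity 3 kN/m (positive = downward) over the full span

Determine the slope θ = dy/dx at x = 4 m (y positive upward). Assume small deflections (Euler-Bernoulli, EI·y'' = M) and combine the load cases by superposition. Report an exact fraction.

θ(4) = -3143/156250 rad

Load 1 — applied couple M₀=13 kN·m at a=12 m (b=L-a=8):
  θ_1 = (R_Ax²/2 - M_Ax)/EI  [x≤a] with R_A=117/125, M_A=104/25 = ((117/125)·4²/2 - (104/25)·4)/10000 = -143/156250 rad
Load 2 — uniform load w=3 kN/m over full span:
  θ_2 = -wx(L-x)(L-2x)/(12EI) = -3·4·(20-4)·(20-2·4)/(12·10000) = -12/625 rad
Superposition: θ = Σ θ_i = -3143/156250 rad ≈ -0.020115 rad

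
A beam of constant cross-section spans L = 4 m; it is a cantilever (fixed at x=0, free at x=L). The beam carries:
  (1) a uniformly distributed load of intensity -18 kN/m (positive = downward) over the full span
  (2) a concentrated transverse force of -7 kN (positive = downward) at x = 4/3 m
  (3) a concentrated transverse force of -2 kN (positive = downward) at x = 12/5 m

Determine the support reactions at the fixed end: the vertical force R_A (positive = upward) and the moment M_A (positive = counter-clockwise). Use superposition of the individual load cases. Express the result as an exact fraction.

R_A = -81 kN, M_A = -2372/15 kN·m

Load 1 — uniform load w=-18 kN/m over full span:
  R_A = wL = (-18)·4 = -72 kN
  M_A = wL²/2 = (-18)·4²/2 = -144 kN·m
Load 2 — point force P=-7 kN at a=4/3 m (b=L-a=8/3):
  R_A = P = (-7) = -7 kN
  M_A = Pa = (-7)·(4/3) = -28/3 kN·m
Load 3 — point force P=-2 kN at a=12/5 m (b=L-a=8/5):
  R_A = P = (-2) = -2 kN
  M_A = Pa = (-2)·(12/5) = -24/5 kN·m
Superposition: R_A = -81 kN, M_A = -2372/15 kN·m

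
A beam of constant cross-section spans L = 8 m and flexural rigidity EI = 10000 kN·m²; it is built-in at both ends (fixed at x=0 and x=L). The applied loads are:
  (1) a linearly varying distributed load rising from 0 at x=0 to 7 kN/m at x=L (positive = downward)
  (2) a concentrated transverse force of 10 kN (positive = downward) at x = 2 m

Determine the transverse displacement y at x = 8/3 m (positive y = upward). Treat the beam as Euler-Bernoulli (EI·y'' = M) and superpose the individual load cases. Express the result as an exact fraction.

y(8/3) = -9422/2278125 m

Load 1 — triangular load w₀=7 kN/m (0→w₀ over full span):
  y_1 = -w₀x²(L-x)²(x+2L)/(120LEI) = -7·(8/3)²·(8-(8/3))²·((8/3)+2·8)/(120·8·10000) = -6272/2278125 m
Load 2 — point force P=10 kN at a=2 m (b=L-a=6):
  y_2 = -Pa²(L-x)²(3bL-(3b+a)(L-x))/(6L³EI)  [x>a] = -10·2²·(8-(8/3))²·(3·6·8-(3·6+2)·(8-(8/3)))/(6·8³·10000) = -14/10125 m
Superposition: y = Σ y_i = -9422/2278125 m ≈ -0.004136 m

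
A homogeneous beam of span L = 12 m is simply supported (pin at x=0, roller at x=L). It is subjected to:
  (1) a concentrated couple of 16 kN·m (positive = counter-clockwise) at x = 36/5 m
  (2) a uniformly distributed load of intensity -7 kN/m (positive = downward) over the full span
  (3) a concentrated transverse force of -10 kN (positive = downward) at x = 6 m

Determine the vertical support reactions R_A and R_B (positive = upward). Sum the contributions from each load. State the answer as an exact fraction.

Load 1 — applied couple M₀=16 kN·m at a=36/5 m (b=L-a=24/5):
  R_A = M₀/L = 16/12 = 4/3 kN
  R_B = -M₀/L = -16/12 = -4/3 kN
Load 2 — uniform load w=-7 kN/m over full span:
  R_A = wL/2 = (-7)·12/2 = -42 kN
  R_B = wL/2 = (-7)·12/2 = -42 kN
Load 3 — point force P=-10 kN at a=6 m (b=L-a=6):
  R_A = Pb/L = (-10)·6/12 = -5 kN
  R_B = Pa/L = (-10)·6/12 = -5 kN
Superposition: R_A = -137/3 kN, R_B = -145/3 kN

R_A = -137/3 kN, R_B = -145/3 kN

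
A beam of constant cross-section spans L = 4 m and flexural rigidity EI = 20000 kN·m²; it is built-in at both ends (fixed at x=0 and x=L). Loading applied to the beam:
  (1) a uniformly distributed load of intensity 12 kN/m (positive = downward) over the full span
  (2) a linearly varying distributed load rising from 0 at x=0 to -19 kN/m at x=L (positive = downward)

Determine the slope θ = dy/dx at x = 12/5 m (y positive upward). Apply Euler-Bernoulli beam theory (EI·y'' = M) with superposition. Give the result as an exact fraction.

Load 1 — uniform load w=12 kN/m over full span:
  θ_1 = -wx(L-x)(L-2x)/(12EI) = -12·(12/5)·(4-(12/5))·(4-2·(12/5))/(12·20000) = 12/78125 rad
Load 2 — triangular load w₀=-19 kN/m (0→w₀ over full span):
  θ_2 = -w₀(2x(L-x)(L-2x)(x+2L)+x²(L-x)²)/(120LEI) = -(-19)·(2·(12/5)·(4-(12/5))·(4-2·(12/5))·((12/5)+2·4)+(12/5)²·(4-(12/5))²)/(120·4·20000) = -38/390625 rad
Superposition: θ = Σ θ_i = 22/390625 rad ≈ 0.000056 rad

θ(12/5) = 22/390625 rad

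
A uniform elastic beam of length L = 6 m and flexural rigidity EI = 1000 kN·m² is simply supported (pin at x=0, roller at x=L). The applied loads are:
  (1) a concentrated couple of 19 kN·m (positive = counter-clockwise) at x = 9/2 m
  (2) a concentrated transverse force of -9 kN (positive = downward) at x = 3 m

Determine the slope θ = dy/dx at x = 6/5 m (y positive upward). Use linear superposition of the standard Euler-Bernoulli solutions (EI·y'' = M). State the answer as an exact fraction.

Load 1 — applied couple M₀=19 kN·m at a=9/2 m (b=L-a=3/2):
  θ_1 = (M₀x²/(2L)+C₁)/EI  [x≤a] with C₁=M₀(3b²-L²)/(6L)=-247/16 = (19·(6/5)²/(2·6)+(-247/16))/1000 = -5263/400000 rad
Load 2 — point force P=-9 kN at a=3 m (b=L-a=3):
  θ_2 = -Pb(L²-b²-3x²)/(6LEI)  [x≤a] = -(-9)·3·(6²-3²-3·(6/5)²)/(6·6·1000) = 1701/100000 rad
Superposition: θ = Σ θ_i = 1541/400000 rad ≈ 0.003853 rad

θ(6/5) = 1541/400000 rad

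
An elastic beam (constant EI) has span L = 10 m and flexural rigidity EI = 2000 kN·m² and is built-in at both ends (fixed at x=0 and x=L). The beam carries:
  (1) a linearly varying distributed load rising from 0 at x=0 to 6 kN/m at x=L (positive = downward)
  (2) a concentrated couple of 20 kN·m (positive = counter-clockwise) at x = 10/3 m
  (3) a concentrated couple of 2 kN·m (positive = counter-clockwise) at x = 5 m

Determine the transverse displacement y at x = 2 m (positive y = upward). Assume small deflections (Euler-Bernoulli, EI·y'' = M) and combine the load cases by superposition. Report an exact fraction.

Load 1 — triangular load w₀=6 kN/m (0→w₀ over full span):
  y_1 = -w₀x²(L-x)²(x+2L)/(120LEI) = -6·2²·(10-2)²·(2+2·10)/(120·10·2000) = -44/3125 m
Load 2 — applied couple M₀=20 kN·m at a=10/3 m (b=L-a=20/3):
  y_2 = (R_Ax³/6 - M_Ax²/2)/EI  [x≤a] with R_A=8/3, M_A=0 = ((8/3)·2³/6 - 0·2²/2)/2000 = 2/1125 m
Load 3 — applied couple M₀=2 kN·m at a=5 m (b=L-a=5):
  y_3 = (R_Ax³/6 - M_Ax²/2)/EI  [x≤a] with R_A=3/10, M_A=1/2 = ((3/10)·2³/6 - (1/2)·2²/2)/2000 = -3/10000 m
Superposition: y = Σ y_i = -5671/450000 m ≈ -0.012602 m

y(2) = -5671/450000 m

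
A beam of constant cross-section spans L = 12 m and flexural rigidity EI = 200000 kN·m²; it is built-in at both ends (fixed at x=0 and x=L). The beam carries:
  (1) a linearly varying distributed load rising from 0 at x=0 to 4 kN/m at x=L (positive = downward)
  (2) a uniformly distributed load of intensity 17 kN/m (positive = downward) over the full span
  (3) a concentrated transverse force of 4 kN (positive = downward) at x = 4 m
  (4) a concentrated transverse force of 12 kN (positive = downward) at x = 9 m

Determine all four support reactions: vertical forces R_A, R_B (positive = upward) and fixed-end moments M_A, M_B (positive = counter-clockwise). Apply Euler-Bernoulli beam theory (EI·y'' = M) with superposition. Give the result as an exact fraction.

Load 1 — triangular load w₀=4 kN/m (0→w₀ over full span):
  R_A = 3w₀L/20 = 3·4·12/20 = 36/5 kN
  M_A = w₀L²/30 = 4·12²/30 = 96/5 kN·m
  R_B = 7w₀L/20 = 7·4·12/20 = 84/5 kN
  M_B = -w₀L²/20 = -4·12²/20 = -144/5 kN·m
Load 2 — uniform load w=17 kN/m over full span:
  R_A = wL/2 = 17·12/2 = 102 kN
  M_A = wL²/12 = 17·12²/12 = 204 kN·m
  R_B = wL/2 = 17·12/2 = 102 kN
  M_B = -wL²/12 = -17·12²/12 = -204 kN·m
Load 3 — point force P=4 kN at a=4 m (b=L-a=8):
  R_A = Pb²(3a+b)/L³ = 4·8²·(3·4+8)/12³ = 80/27 kN
  M_A = Pab²/L² = 4·4·8²/12² = 64/9 kN·m
  R_B = Pa²(a+3b)/L³ = 4·4²·(4+3·8)/12³ = 28/27 kN
  M_B = -Pa²b/L² = -4·4²·8/12² = -32/9 kN·m
Load 4 — point force P=12 kN at a=9 m (b=L-a=3):
  R_A = Pb²(3a+b)/L³ = 12·3²·(3·9+3)/12³ = 15/8 kN
  M_A = Pab²/L² = 12·9·3²/12² = 27/4 kN·m
  R_B = Pa²(a+3b)/L³ = 12·9²·(9+3·3)/12³ = 81/8 kN
  M_B = -Pa²b/L² = -12·9²·3/12² = -81/4 kN·m
Superposition: R_A = 123161/1080 kN, M_A = 42671/180 kN·m, R_B = 140359/1080 kN, M_B = -46189/180 kN·m

R_A = 123161/1080 kN, M_A = 42671/180 kN·m, R_B = 140359/1080 kN, M_B = -46189/180 kN·m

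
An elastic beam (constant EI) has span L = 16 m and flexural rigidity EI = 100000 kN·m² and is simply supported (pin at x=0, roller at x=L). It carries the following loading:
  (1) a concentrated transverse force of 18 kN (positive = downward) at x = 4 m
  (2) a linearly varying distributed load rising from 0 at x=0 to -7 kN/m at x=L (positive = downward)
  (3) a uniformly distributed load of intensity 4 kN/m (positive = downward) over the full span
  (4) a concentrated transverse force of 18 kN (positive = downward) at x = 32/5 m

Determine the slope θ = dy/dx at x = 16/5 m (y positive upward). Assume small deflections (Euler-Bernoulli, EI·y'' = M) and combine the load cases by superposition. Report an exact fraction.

θ(16/5) = -702167/140625000 rad

Load 1 — point force P=18 kN at a=4 m (b=L-a=12):
  θ_1 = -Pb(L²-b²-3x²)/(6LEI)  [x≤a] = -18·12·(16²-12²-3·(16/5)²)/(6·16·100000) = -1143/625000 rad
Load 2 — triangular load w₀=-7 kN/m (0→w₀ over full span):
  θ_2 = -w₀(7L⁴-30L²x²+15x⁴)/(360LEI) = -(-7)·(7·16⁴-30·16²·(16/5)²+15·(16/5)⁴)/(360·16·100000) = 81536/17578125 rad
Load 3 — uniform load w=4 kN/m over full span:
  θ_3 = -w(L³-6Lx²+4x³)/(24EI) = -4·(16³-6·16·(16/5)²+4·(16/5)³)/(24·100000) = -2112/390625 rad
Load 4 — point force P=18 kN at a=32/5 m (b=L-a=48/5):
  θ_4 = -Pb(L²-b²-3x²)/(6LEI)  [x≤a] = -18·(48/5)·(16²-(48/5)²-3·(16/5)²)/(6·16·100000) = -936/390625 rad
Superposition: θ = Σ θ_i = -702167/140625000 rad ≈ -0.004993 rad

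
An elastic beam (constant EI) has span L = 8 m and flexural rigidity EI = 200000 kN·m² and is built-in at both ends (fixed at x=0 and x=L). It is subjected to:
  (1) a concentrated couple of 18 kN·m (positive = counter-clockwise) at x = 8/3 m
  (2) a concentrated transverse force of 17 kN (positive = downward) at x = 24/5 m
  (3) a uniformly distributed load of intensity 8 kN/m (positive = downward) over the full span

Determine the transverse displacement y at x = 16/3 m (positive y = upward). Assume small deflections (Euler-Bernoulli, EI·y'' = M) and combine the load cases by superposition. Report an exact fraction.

Load 1 — applied couple M₀=18 kN·m at a=8/3 m (b=L-a=16/3):
  y_1 = (R_Ax³/6 - M_Ax²/2 - M₀(x-a)²/2)/EI  [x>a] with R_A=3, M_A=0 = (3·(16/3)³/6 - 0·(16/3)²/2 - 18·((16/3)-(8/3))²/2)/200000 = 1/16875 m
Load 2 — point force P=17 kN at a=24/5 m (b=L-a=16/5):
  y_2 = -Pa²(L-x)²(3bL-(3b+a)(L-x))/(6L³EI)  [x>a] = -17·(24/5)²·(8-(16/3))²·(3·(16/5)·8-(3·(16/5)+(24/5))·(8-(16/3)))/(6·8³·200000) = -68/390625 m
Load 3 — uniform load w=8 kN/m over full span:
  y_3 = -wx²(L-x)²/(24EI) = -8·(16/3)²·(8-(16/3))²/(24·200000) = -256/759375 m
Superposition: y = Σ y_i = -42899/94921875 m ≈ -0.000452 m

y(16/3) = -42899/94921875 m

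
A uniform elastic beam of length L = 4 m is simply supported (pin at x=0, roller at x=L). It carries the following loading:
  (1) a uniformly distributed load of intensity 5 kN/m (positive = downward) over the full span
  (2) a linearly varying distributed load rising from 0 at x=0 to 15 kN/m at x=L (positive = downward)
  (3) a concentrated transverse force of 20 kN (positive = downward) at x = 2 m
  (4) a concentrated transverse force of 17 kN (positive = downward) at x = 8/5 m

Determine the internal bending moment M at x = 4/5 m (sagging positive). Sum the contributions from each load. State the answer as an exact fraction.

M(4/5) = 756/25 kN·m

Load 1 — uniform load w=5 kN/m over full span:
  M_1 = wx(L-x)/2 = 5·(4/5)·(4-(4/5))/2 = 32/5 kN·m
Load 2 — triangular load w₀=15 kN/m (0→w₀ over full span):
  M_2 = w₀Lx/6 - w₀x³/(6L) = 15·4·(4/5)/6 - 15·(4/5)³/(6·4) = 192/25 kN·m
Load 3 — point force P=20 kN at a=2 m (b=L-a=2):
  M_3 = Pbx/L  [x≤a] = 20·2·(4/5)/4 = 8 kN·m
Load 4 — point force P=17 kN at a=8/5 m (b=L-a=12/5):
  M_4 = Pbx/L  [x≤a] = 17·(12/5)·(4/5)/4 = 204/25 kN·m
Superposition: M = Σ M_i = 756/25 kN·m ≈ 30.240000 kN·m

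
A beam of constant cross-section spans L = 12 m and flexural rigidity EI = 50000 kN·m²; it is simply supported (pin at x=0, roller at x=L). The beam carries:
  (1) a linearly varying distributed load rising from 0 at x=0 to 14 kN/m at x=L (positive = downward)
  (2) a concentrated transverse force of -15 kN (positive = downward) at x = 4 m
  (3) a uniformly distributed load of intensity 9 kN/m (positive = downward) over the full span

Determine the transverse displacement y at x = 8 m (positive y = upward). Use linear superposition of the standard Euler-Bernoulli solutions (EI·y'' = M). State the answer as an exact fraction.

Load 1 — triangular load w₀=14 kN/m (0→w₀ over full span):
  y_1 = -w₀x(7L⁴-10L²x²+3x⁴)/(360LEI) = -14·8·(7·12⁴-10·12²·8²+3·8⁴)/(360·12·50000) = -952/28125 m
Load 2 — point force P=-15 kN at a=4 m (b=L-a=8):
  y_2 = -Pa(L-x)(2Lx-a²-x²)/(6LEI)  [x>a] = -(-15)·4·(12-8)·(2·12·8-4²-8²)/(6·12·50000) = 14/1875 m
Load 3 — uniform load w=9 kN/m over full span:
  y_3 = -wx(L³-2Lx²+x³)/(24EI) = -9·8·(12³-2·12·8²+8³)/(24·50000) = -132/3125 m
Superposition: y = Σ y_i = -386/5625 m ≈ -0.068622 m

y(8) = -386/5625 m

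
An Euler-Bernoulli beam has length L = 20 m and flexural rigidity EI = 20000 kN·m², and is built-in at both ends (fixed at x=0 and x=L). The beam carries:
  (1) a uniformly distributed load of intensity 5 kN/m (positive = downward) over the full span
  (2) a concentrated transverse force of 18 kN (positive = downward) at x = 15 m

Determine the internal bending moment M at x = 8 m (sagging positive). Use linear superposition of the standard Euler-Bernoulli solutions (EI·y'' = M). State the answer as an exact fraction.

Load 1 — uniform load w=5 kN/m over full span:
  M_1 = wLx/2 - wL²/12 - wx²/2 = 5·20·8/2 - 5·20²/12 - 5·8²/2 = 220/3 kN·m
Load 2 — point force P=18 kN at a=15 m (b=L-a=5):
  M_2 = Pb²(3a+b)x/L³ - Pab²/L²  [x≤a] = 18·5²·(3·15+5)·8/20³ - 18·15·5²/20² = 45/8 kN·m
Superposition: M = Σ M_i = 1895/24 kN·m ≈ 78.958333 kN·m

M(8) = 1895/24 kN·m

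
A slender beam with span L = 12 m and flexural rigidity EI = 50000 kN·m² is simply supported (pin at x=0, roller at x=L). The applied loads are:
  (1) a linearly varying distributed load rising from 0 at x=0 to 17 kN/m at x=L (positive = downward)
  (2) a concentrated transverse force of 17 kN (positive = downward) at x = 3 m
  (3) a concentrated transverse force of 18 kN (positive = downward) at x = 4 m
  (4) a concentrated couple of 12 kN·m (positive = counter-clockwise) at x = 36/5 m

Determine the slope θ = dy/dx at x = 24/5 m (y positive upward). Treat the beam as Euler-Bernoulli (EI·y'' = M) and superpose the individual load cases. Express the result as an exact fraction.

Load 1 — triangular load w₀=17 kN/m (0→w₀ over full span):
  θ_1 = -w₀(7L⁴-30L²x²+15x⁴)/(360LEI) = -17·(7·12⁴-30·12²·(24/5)²+15·(24/5)⁴)/(360·12·50000) = -16473/3906250 rad
Load 2 — point force P=17 kN at a=3 m (b=L-a=9):
  θ_2 = -Pa(2L²-6Lx+3x²+a²)/(6LEI)  [x>a] = -17·3·(2·12²-6·12·(24/5)+3·(24/5)²+3²)/(6·12·50000) = -2907/10000000 rad
Load 3 — point force P=18 kN at a=4 m (b=L-a=8):
  θ_3 = -Pa(2L²-6Lx+3x²+a²)/(6LEI)  [x>a] = -18·4·(2·12²-6·12·(24/5)+3·(24/5)²+4²)/(6·12·50000) = -43/78125 rad
Load 4 — applied couple M₀=12 kN·m at a=36/5 m (b=L-a=24/5):
  θ_4 = (M₀x²/(2L)+C₁)/EI  [x≤a] with C₁=M₀(3b²-L²)/(6L)=-312/25 = (12·(24/5)²/(2·12)+(-312/25))/50000 = -3/156250 rad
Superposition: θ = Σ θ_i = -1269347/250000000 rad ≈ -0.005077 rad

θ(24/5) = -1269347/250000000 rad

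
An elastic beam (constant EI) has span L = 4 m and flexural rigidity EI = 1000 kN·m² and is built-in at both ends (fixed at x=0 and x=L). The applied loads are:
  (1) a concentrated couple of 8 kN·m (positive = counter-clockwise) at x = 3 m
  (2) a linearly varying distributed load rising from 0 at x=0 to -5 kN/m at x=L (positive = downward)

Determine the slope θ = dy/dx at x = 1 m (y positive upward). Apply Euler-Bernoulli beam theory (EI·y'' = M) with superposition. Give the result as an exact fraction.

Load 1 — applied couple M₀=8 kN·m at a=3 m (b=L-a=1):
  θ_1 = (R_Ax²/2 - M_Ax)/EI  [x≤a] with R_A=9/4, M_A=5/2 = ((9/4)·1²/2 - (5/2)·1)/1000 = -11/8000 rad
Load 2 — triangular load w₀=-5 kN/m (0→w₀ over full span):
  θ_2 = -w₀(2x(L-x)(L-2x)(x+2L)+x²(L-x)²)/(120LEI) = -(-5)·(2·1·(4-1)·(4-2·1)·(1+2·4)+1²·(4-1)²)/(120·4·1000) = 39/32000 rad
Superposition: θ = Σ θ_i = -1/6400 rad ≈ -0.000156 rad

θ(1) = -1/6400 rad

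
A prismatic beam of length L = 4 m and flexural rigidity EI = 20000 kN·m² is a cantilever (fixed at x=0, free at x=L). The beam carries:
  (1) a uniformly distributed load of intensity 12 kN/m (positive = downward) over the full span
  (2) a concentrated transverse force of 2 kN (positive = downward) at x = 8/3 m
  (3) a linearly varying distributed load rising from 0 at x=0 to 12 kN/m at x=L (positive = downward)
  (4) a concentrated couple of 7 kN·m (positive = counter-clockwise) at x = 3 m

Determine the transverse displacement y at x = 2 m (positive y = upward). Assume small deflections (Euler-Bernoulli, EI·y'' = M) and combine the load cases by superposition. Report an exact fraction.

y(2) = -567/50000 m

Load 1 — uniform load w=12 kN/m over full span:
  y_1 = -wx²(x²-4Lx+6L²)/(24EI) = -12·2²·(2²-4·4·2+6·4²)/(24·20000) = -17/2500 m
Load 2 — point force P=2 kN at a=8/3 m (b=L-a=4/3):
  y_2 = -Px²(3a-x)/(6EI)  [x≤a] = -2·2²·(3·(8/3)-2)/(6·20000) = -1/2500 m
Load 3 — triangular load w₀=12 kN/m (0→w₀ over full span):
  y_3 = (w₀Lx³/12-w₀L²x²/6-w₀x⁵/(120L))/EI = (12·4·2³/12-12·4²·2²/6-12·2⁵/(120·4))/20000 = -121/25000 m
Load 4 — applied couple M₀=7 kN·m at a=3 m (b=L-a=1):
  y_4 = M₀x²/(2EI)  [x≤a] = 7·2²/(2·20000) = 7/10000 m
Superposition: y = Σ y_i = -567/50000 m ≈ -0.011340 m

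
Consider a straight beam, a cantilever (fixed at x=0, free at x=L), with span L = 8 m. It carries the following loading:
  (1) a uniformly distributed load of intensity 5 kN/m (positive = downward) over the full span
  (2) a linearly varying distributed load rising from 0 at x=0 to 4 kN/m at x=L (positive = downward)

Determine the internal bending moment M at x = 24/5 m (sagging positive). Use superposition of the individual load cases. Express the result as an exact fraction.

Load 1 — uniform load w=5 kN/m over full span:
  M_1 = -w(L-x)²/2 = -5·(8-(24/5))²/2 = -128/5 kN·m
Load 2 — triangular load w₀=4 kN/m (0→w₀ over full span):
  M_2 = w₀Lx/2 - w₀L²/3 - w₀x³/(6L) = 4·8·(24/5)/2 - 4·8²/3 - 4·(24/5)³/(6·8) = -6656/375 kN·m
Superposition: M = Σ M_i = -16256/375 kN·m ≈ -43.349333 kN·m

M(24/5) = -16256/375 kN·m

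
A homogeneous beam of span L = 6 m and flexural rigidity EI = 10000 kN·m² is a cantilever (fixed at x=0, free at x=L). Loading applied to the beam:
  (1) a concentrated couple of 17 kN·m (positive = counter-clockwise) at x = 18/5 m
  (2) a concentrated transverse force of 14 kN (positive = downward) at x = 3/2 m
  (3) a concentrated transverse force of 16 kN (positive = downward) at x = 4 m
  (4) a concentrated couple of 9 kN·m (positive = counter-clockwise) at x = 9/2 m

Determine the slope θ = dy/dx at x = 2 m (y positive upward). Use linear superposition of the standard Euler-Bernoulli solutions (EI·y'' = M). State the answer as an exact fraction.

θ(2) = -239/40000 rad

Load 1 — applied couple M₀=17 kN·m at a=18/5 m (b=L-a=12/5):
  θ_1 = M₀x/EI  [x≤a] = 17·2/10000 = 17/5000 rad
Load 2 — point force P=14 kN at a=3/2 m (b=L-a=9/2):
  θ_2 = -Pa²/(2EI)  [x>a] = -14·(3/2)²/(2·10000) = -63/40000 rad
Load 3 — point force P=16 kN at a=4 m (b=L-a=2):
  θ_3 = -Px(2a-x)/(2EI)  [x≤a] = -16·2·(2·4-2)/(2·10000) = -6/625 rad
Load 4 — applied couple M₀=9 kN·m at a=9/2 m (b=L-a=3/2):
  θ_4 = M₀x/EI  [x≤a] = 9·2/10000 = 9/5000 rad
Superposition: θ = Σ θ_i = -239/40000 rad ≈ -0.005975 rad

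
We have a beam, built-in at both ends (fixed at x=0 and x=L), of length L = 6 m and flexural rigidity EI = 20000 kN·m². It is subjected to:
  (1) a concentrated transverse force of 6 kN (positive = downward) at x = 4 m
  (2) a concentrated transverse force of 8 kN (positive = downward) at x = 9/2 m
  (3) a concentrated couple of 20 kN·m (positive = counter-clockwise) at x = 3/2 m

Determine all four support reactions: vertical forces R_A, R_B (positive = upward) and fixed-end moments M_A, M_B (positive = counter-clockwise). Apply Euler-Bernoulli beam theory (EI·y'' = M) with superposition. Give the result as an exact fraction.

Load 1 — point force P=6 kN at a=4 m (b=L-a=2):
  R_A = Pb²(3a+b)/L³ = 6·2²·(3·4+2)/6³ = 14/9 kN
  M_A = Pab²/L² = 6·4·2²/6² = 8/3 kN·m
  R_B = Pa²(a+3b)/L³ = 6·4²·(4+3·2)/6³ = 40/9 kN
  M_B = -Pa²b/L² = -6·4²·2/6² = -16/3 kN·m
Load 2 — point force P=8 kN at a=9/2 m (b=L-a=3/2):
  R_A = Pb²(3a+b)/L³ = 8·(3/2)²·(3·(9/2)+(3/2))/6³ = 5/4 kN
  M_A = Pab²/L² = 8·(9/2)·(3/2)²/6² = 9/4 kN·m
  R_B = Pa²(a+3b)/L³ = 8·(9/2)²·((9/2)+3·(3/2))/6³ = 27/4 kN
  M_B = -Pa²b/L² = -8·(9/2)²·(3/2)/6² = -27/4 kN·m
Load 3 — applied couple M₀=20 kN·m at a=3/2 m (b=L-a=9/2):
  R_A = 6M₀ab/L³ = 6·20·(3/2)·(9/2)/6³ = 15/4 kN
  M_A = M₀b(2a-b)/L² = 20·(9/2)·(2·(3/2)-(9/2))/6² = -15/4 kN·m
  R_B = -6M₀ab/L³ = -6·20·(3/2)·(9/2)/6³ = -15/4 kN
  M_B = M₀a(2b-a)/L² = 20·(3/2)·(2·(9/2)-(3/2))/6² = 25/4 kN·m
Superposition: R_A = 59/9 kN, M_A = 7/6 kN·m, R_B = 67/9 kN, M_B = -35/6 kN·m

R_A = 59/9 kN, M_A = 7/6 kN·m, R_B = 67/9 kN, M_B = -35/6 kN·m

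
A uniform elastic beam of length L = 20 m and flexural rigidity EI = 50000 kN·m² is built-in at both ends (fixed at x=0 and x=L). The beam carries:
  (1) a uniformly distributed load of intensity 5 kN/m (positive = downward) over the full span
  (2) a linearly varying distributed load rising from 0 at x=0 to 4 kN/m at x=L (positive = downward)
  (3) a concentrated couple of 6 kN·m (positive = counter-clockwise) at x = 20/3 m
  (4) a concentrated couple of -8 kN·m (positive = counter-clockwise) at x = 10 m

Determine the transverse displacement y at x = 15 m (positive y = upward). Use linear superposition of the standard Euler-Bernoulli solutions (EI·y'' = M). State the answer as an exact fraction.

y(15) = -101/3000 m

Load 1 — uniform load w=5 kN/m over full span:
  y_1 = -wx²(L-x)²/(24EI) = -5·15²·(20-15)²/(24·50000) = -3/128 m
Load 2 — triangular load w₀=4 kN/m (0→w₀ over full span):
  y_2 = -w₀x²(L-x)²(x+2L)/(120LEI) = -4·15²·(20-15)²·(15+2·20)/(120·20·50000) = -33/3200 m
Load 3 — applied couple M₀=6 kN·m at a=20/3 m (b=L-a=40/3):
  y_3 = (R_Ax³/6 - M_Ax²/2 - M₀(x-a)²/2)/EI  [x>a] with R_A=2/5, M_A=0 = ((2/5)·15³/6 - 0·15²/2 - 6·(15-(20/3))²/2)/50000 = 1/3000 m
Load 4 — applied couple M₀=-8 kN·m at a=10 m (b=L-a=10):
  y_4 = (R_Ax³/6 - M_Ax²/2 - M₀(x-a)²/2)/EI  [x>a] with R_A=-3/5, M_A=-2 = ((-3/5)·15³/6 - (-2)·15²/2 - (-8)·(15-10)²/2)/50000 = -1/4000 m
Superposition: y = Σ y_i = -101/3000 m ≈ -0.033667 m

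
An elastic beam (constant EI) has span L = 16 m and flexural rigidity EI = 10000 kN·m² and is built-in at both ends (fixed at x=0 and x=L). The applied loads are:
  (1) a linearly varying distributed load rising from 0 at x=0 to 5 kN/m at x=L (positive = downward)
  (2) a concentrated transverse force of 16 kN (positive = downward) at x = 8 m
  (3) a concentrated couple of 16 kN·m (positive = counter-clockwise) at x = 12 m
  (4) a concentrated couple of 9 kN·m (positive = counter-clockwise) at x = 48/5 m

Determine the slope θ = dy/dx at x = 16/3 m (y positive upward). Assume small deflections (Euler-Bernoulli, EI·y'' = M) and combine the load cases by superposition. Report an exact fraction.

θ(16/3) = -52708/3796875 rad

Load 1 — triangular load w₀=5 kN/m (0→w₀ over full span):
  θ_1 = -w₀(2x(L-x)(L-2x)(x+2L)+x²(L-x)²)/(120LEI) = -5·(2·(16/3)·(16-(16/3))·(16-2·(16/3))·((16/3)+2·16)+(16/3)²·(16-(16/3))²)/(120·16·10000) = -1024/151875 rad
Load 2 — point force P=16 kN at a=8 m (b=L-a=8):
  θ_2 = -Pb²x(2aL-(3a+b)x)/(2L³EI)  [x≤a] = -16·8²·(16/3)·(2·8·16-(3·8+8)·(16/3))/(2·16³·10000) = -32/5625 rad
Load 3 — applied couple M₀=16 kN·m at a=12 m (b=L-a=4):
  θ_3 = (R_Ax²/2 - M_Ax)/EI  [x≤a] with R_A=9/8, M_A=5 = ((9/8)·(16/3)²/2 - 5·(16/3))/10000 = -2/1875 rad
Load 4 — applied couple M₀=9 kN·m at a=48/5 m (b=L-a=32/5):
  θ_4 = (R_Ax²/2 - M_Ax)/EI  [x≤a] with R_A=81/100, M_A=72/25 = ((81/100)·(16/3)²/2 - (72/25)·(16/3))/10000 = -6/15625 rad
Superposition: θ = Σ θ_i = -52708/3796875 rad ≈ -0.013882 rad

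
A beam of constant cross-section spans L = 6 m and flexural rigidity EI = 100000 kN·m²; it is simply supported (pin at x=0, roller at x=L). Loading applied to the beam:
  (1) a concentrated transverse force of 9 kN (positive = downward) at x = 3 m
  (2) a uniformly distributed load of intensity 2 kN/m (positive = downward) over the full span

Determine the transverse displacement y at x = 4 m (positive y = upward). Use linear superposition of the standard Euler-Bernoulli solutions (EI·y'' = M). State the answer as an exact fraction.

y(4) = -383/600000 m

Load 1 — point force P=9 kN at a=3 m (b=L-a=3):
  y_1 = -Pa(L-x)(2Lx-a²-x²)/(6LEI)  [x>a] = -9·3·(6-4)·(2·6·4-3²-4²)/(6·6·100000) = -69/200000 m
Load 2 — uniform load w=2 kN/m over full span:
  y_2 = -wx(L³-2Lx²+x³)/(24EI) = -2·4·(6³-2·6·4²+4³)/(24·100000) = -11/37500 m
Superposition: y = Σ y_i = -383/600000 m ≈ -0.000638 m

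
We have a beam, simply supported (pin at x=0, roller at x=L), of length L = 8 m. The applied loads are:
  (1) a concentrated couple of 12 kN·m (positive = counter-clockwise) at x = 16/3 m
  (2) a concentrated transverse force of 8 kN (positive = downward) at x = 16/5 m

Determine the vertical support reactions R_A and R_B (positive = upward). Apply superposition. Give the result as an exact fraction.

R_A = 63/10 kN, R_B = 17/10 kN

Load 1 — applied couple M₀=12 kN·m at a=16/3 m (b=L-a=8/3):
  R_A = M₀/L = 12/8 = 3/2 kN
  R_B = -M₀/L = -12/8 = -3/2 kN
Load 2 — point force P=8 kN at a=16/5 m (b=L-a=24/5):
  R_A = Pb/L = 8·(24/5)/8 = 24/5 kN
  R_B = Pa/L = 8·(16/5)/8 = 16/5 kN
Superposition: R_A = 63/10 kN, R_B = 17/10 kN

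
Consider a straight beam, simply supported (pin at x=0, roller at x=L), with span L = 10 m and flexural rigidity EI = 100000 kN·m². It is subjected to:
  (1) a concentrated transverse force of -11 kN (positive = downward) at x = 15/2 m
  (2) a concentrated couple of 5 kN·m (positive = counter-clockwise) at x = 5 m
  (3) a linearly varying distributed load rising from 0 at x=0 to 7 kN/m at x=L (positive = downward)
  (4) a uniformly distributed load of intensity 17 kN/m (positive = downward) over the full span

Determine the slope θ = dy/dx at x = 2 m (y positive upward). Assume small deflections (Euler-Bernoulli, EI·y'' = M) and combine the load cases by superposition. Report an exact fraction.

θ(2) = -918517/144000000 rad

Load 1 — point force P=-11 kN at a=15/2 m (b=L-a=5/2):
  θ_1 = -Pb(L²-b²-3x²)/(6LEI)  [x≤a] = -(-11)·(5/2)·(10²-(5/2)²-3·2²)/(6·10·100000) = 1199/3200000 rad
Load 2 — applied couple M₀=5 kN·m at a=5 m (b=L-a=5):
  θ_2 = (M₀x²/(2L)+C₁)/EI  [x≤a] with C₁=M₀(3b²-L²)/(6L)=-25/12 = (5·2²/(2·10)+(-25/12))/100000 = -13/1200000 rad
Load 3 — triangular load w₀=7 kN/m (0→w₀ over full span):
  θ_3 = -w₀(7L⁴-30L²x²+15x⁴)/(360LEI) = -7·(7·10⁴-30·10²·2²+15·2⁴)/(360·10·100000) = -637/562500 rad
Load 4 — uniform load w=17 kN/m over full span:
  θ_4 = -w(L³-6Lx²+4x³)/(24EI) = -17·(10³-6·10·2²+4·2³)/(24·100000) = -561/100000 rad
Superposition: θ = Σ θ_i = -918517/144000000 rad ≈ -0.006379 rad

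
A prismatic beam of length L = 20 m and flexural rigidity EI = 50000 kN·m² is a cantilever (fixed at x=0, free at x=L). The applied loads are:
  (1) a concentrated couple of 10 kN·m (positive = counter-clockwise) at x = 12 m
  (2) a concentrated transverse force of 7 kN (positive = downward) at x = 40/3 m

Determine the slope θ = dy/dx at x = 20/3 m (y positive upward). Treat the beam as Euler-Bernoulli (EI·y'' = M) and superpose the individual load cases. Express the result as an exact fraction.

Load 1 — applied couple M₀=10 kN·m at a=12 m (b=L-a=8):
  θ_1 = M₀x/EI  [x≤a] = 10·(20/3)/50000 = 1/750 rad
Load 2 — point force P=7 kN at a=40/3 m (b=L-a=20/3):
  θ_2 = -Px(2a-x)/(2EI)  [x≤a] = -7·(20/3)·(2·(40/3)-(20/3))/(2·50000) = -7/750 rad
Superposition: θ = Σ θ_i = -1/125 rad ≈ -0.008000 rad

θ(20/3) = -1/125 rad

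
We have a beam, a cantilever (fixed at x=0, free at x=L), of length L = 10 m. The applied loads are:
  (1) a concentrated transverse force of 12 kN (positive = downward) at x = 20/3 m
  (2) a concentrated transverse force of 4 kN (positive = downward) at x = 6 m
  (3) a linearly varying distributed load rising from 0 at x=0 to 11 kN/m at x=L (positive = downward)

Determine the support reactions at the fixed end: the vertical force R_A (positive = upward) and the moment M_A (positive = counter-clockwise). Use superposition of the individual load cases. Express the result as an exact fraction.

R_A = 71 kN, M_A = 1412/3 kN·m

Load 1 — point force P=12 kN at a=20/3 m (b=L-a=10/3):
  R_A = P = 12 kN
  M_A = Pa = 12·(20/3) = 80 kN·m
Load 2 — point force P=4 kN at a=6 m (b=L-a=4):
  R_A = P = 4 kN
  M_A = Pa = 4·6 = 24 kN·m
Load 3 — triangular load w₀=11 kN/m (0→w₀ over full span):
  R_A = w₀L/2 = 11·10/2 = 55 kN
  M_A = w₀L²/3 = 11·10²/3 = 1100/3 kN·m
Superposition: R_A = 71 kN, M_A = 1412/3 kN·m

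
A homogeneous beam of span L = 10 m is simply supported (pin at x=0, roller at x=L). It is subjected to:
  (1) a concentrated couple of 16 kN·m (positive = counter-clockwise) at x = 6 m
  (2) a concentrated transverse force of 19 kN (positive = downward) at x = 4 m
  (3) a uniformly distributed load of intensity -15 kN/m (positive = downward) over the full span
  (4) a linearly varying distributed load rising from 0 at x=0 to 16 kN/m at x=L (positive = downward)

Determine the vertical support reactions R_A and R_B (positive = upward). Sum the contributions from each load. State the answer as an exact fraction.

R_A = -106/3 kN, R_B = -47/3 kN

Load 1 — applied couple M₀=16 kN·m at a=6 m (b=L-a=4):
  R_A = M₀/L = 16/10 = 8/5 kN
  R_B = -M₀/L = -16/10 = -8/5 kN
Load 2 — point force P=19 kN at a=4 m (b=L-a=6):
  R_A = Pb/L = 19·6/10 = 57/5 kN
  R_B = Pa/L = 19·4/10 = 38/5 kN
Load 3 — uniform load w=-15 kN/m over full span:
  R_A = wL/2 = (-15)·10/2 = -75 kN
  R_B = wL/2 = (-15)·10/2 = -75 kN
Load 4 — triangular load w₀=16 kN/m (0→w₀ over full span):
  R_A = w₀L/6 = 16·10/6 = 80/3 kN
  R_B = w₀L/3 = 16·10/3 = 160/3 kN
Superposition: R_A = -106/3 kN, R_B = -47/3 kN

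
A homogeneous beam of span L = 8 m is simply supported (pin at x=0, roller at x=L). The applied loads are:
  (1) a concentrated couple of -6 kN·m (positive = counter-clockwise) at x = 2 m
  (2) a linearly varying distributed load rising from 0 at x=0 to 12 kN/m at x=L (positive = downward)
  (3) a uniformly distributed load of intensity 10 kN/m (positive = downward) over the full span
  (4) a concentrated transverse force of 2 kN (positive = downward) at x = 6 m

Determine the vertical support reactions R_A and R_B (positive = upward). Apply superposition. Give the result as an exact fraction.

R_A = 223/4 kN, R_B = 297/4 kN

Load 1 — applied couple M₀=-6 kN·m at a=2 m (b=L-a=6):
  R_A = M₀/L = (-6)/8 = -3/4 kN
  R_B = -M₀/L = -(-6)/8 = 3/4 kN
Load 2 — triangular load w₀=12 kN/m (0→w₀ over full span):
  R_A = w₀L/6 = 12·8/6 = 16 kN
  R_B = w₀L/3 = 12·8/3 = 32 kN
Load 3 — uniform load w=10 kN/m over full span:
  R_A = wL/2 = 10·8/2 = 40 kN
  R_B = wL/2 = 10·8/2 = 40 kN
Load 4 — point force P=2 kN at a=6 m (b=L-a=2):
  R_A = Pb/L = 2·2/8 = 1/2 kN
  R_B = Pa/L = 2·6/8 = 3/2 kN
Superposition: R_A = 223/4 kN, R_B = 297/4 kN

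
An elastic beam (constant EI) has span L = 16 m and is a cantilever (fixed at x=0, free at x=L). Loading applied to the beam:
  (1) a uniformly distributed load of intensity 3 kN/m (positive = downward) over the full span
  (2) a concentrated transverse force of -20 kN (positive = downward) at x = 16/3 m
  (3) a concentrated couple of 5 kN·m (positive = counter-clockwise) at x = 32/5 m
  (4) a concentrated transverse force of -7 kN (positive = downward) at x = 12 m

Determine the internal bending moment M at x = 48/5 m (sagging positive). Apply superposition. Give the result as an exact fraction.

Load 1 — uniform load w=3 kN/m over full span:
  M_1 = -w(L-x)²/2 = -3·(16-(48/5))²/2 = -1536/25 kN·m
Load 2 — point force P=-20 kN at a=16/3 m (b=L-a=32/3):
  M_2 = 0  [x>a] = 0 kN·m
Load 3 — applied couple M₀=5 kN·m at a=32/5 m (b=L-a=48/5):
  M_3 = 0  [x>a] = 0 kN·m
Load 4 — point force P=-7 kN at a=12 m (b=L-a=4):
  M_4 = -P(a-x)  [x≤a] = -(-7)·(12-(48/5)) = 84/5 kN·m
Superposition: M = Σ M_i = -1116/25 kN·m ≈ -44.640000 kN·m

M(48/5) = -1116/25 kN·m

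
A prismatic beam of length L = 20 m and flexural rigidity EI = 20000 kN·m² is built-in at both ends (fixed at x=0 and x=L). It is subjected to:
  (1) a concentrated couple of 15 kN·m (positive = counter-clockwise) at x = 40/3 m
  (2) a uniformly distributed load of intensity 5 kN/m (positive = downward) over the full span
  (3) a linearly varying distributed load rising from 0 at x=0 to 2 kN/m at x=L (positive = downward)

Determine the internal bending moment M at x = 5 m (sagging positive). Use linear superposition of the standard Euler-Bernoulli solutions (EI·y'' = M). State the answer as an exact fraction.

M(5) = 265/12 kN·m

Load 1 — applied couple M₀=15 kN·m at a=40/3 m (b=L-a=20/3):
  M_1 = R_Ax - M_A  [x≤a] with R_A=1, M_A=5 = 1·5 - 5 = 0 kN·m
Load 2 — uniform load w=5 kN/m over full span:
  M_2 = wLx/2 - wL²/12 - wx²/2 = 5·20·5/2 - 5·20²/12 - 5·5²/2 = 125/6 kN·m
Load 3 — triangular load w₀=2 kN/m (0→w₀ over full span):
  M_3 = 3w₀Lx/20 - w₀L²/30 - w₀x³/(6L) = 3·2·20·5/20 - 2·20²/30 - 2·5³/(6·20) = 5/4 kN·m
Superposition: M = Σ M_i = 265/12 kN·m ≈ 22.083333 kN·m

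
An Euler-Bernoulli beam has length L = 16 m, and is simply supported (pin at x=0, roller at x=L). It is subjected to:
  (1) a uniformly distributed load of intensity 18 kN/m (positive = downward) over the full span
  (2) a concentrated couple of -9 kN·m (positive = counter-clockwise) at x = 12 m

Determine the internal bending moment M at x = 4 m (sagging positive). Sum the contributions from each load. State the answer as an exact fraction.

Load 1 — uniform load w=18 kN/m over full span:
  M_1 = wx(L-x)/2 = 18·4·(16-4)/2 = 432 kN·m
Load 2 — applied couple M₀=-9 kN·m at a=12 m (b=L-a=4):
  M_2 = M₀x/L  [x≤a] = (-9)·4/16 = -9/4 kN·m
Superposition: M = Σ M_i = 1719/4 kN·m ≈ 429.750000 kN·m

M(4) = 1719/4 kN·m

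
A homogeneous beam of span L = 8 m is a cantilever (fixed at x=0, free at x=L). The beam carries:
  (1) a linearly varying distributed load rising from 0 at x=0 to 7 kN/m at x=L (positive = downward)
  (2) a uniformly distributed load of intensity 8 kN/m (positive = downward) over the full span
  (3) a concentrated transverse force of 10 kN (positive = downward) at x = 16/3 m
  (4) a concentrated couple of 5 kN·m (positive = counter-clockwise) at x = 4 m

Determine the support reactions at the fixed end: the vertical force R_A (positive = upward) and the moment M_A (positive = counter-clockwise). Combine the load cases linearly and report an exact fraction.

R_A = 102 kN, M_A = 1361/3 kN·m

Load 1 — triangular load w₀=7 kN/m (0→w₀ over full span):
  R_A = w₀L/2 = 7·8/2 = 28 kN
  M_A = w₀L²/3 = 7·8²/3 = 448/3 kN·m
Load 2 — uniform load w=8 kN/m over full span:
  R_A = wL = 8·8 = 64 kN
  M_A = wL²/2 = 8·8²/2 = 256 kN·m
Load 3 — point force P=10 kN at a=16/3 m (b=L-a=8/3):
  R_A = P = 10 kN
  M_A = Pa = 10·(16/3) = 160/3 kN·m
Load 4 — applied couple M₀=5 kN·m at a=4 m (b=L-a=4):
  R_A = 0 kN
  M_A = -M₀ = -5 kN·m
Superposition: R_A = 102 kN, M_A = 1361/3 kN·m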